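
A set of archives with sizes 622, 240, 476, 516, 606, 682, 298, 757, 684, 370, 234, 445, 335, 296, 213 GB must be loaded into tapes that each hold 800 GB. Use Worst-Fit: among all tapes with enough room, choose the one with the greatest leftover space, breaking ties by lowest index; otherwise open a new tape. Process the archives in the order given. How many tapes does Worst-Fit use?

tape 1: place 622 GB, 178 GB left
tape 2: place 240 GB, 560 GB left
tape 2: place 476 GB, 84 GB left
tape 3: place 516 GB, 284 GB left
tape 4: place 606 GB, 194 GB left
tape 5: place 682 GB, 118 GB left
tape 6: place 298 GB, 502 GB left
tape 7: place 757 GB, 43 GB left
tape 8: place 684 GB, 116 GB left
tape 6: place 370 GB, 132 GB left
tape 3: place 234 GB, 50 GB left
tape 9: place 445 GB, 355 GB left
tape 9: place 335 GB, 20 GB left
tape 10: place 296 GB, 504 GB left
tape 10: place 213 GB, 291 GB left
Final tapes: [622] [240,476] [516,234] [606] [682] [298,370] [757] [684] [445,335] [296,213].

10 tapes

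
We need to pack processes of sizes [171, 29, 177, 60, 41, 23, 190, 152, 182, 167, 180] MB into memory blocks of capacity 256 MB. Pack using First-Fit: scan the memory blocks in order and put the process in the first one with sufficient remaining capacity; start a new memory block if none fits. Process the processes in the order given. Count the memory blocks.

171 MB → memory block 1 (remaining 85 MB)
29 MB → memory block 1 (remaining 56 MB)
177 MB → memory block 2 (remaining 79 MB)
60 MB → memory block 2 (remaining 19 MB)
41 MB → memory block 1 (remaining 15 MB)
23 MB → memory block 3 (remaining 233 MB)
190 MB → memory block 3 (remaining 43 MB)
152 MB → memory block 4 (remaining 104 MB)
182 MB → memory block 5 (remaining 74 MB)
167 MB → memory block 6 (remaining 89 MB)
180 MB → memory block 7 (remaining 76 MB)

7 memory blocks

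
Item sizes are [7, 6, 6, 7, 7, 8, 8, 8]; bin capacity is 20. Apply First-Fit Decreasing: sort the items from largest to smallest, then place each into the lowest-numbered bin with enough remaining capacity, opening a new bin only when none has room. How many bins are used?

4

Sorted descending: 8, 8, 8, 7, 7, 7, 6, 6.
Put 8 in bin 1; 12 remain.
Put 8 in bin 1; 4 remain.
Put 8 in bin 2; 12 remain.
Put 7 in bin 2; 5 remain.
Put 7 in bin 3; 13 remain.
Put 7 in bin 3; 6 remain.
Put 6 in bin 3; 0 remain.
Put 6 in bin 4; 14 remain.
Final bins: [8,8] [8,7] [7,7,6] [6].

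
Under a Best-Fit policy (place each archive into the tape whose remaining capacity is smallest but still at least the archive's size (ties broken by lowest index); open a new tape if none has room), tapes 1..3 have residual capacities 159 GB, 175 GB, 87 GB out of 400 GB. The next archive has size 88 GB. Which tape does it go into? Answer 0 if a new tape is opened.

Tapes with room: tape 1 (159 GB), tape 2 (175 GB).
Tightest fit is tape 1 with 159 GB free.

1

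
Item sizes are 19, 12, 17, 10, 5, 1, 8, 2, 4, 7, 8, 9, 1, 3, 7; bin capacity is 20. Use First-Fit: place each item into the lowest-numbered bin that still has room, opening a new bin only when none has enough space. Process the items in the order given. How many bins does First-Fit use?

6 bins

Put 19 in bin 1; 1 remain.
Put 12 in bin 2; 8 remain.
Put 17 in bin 3; 3 remain.
Put 10 in bin 4; 10 remain.
Put 5 in bin 2; 3 remain.
Put 1 in bin 1; 0 remain.
Put 8 in bin 4; 2 remain.
Put 2 in bin 2; 1 remain.
Put 4 in bin 5; 16 remain.
Put 7 in bin 5; 9 remain.
Put 8 in bin 5; 1 remain.
Put 9 in bin 6; 11 remain.
Put 1 in bin 2; 0 remain.
Put 3 in bin 3; 0 remain.
Put 7 in bin 6; 4 remain.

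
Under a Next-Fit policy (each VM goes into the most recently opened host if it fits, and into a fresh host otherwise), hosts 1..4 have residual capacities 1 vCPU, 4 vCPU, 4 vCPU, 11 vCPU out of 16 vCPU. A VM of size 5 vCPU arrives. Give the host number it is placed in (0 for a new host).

Next-Fit only looks at host 4, which has 11 vCPU free.
5 vCPU fits there.

4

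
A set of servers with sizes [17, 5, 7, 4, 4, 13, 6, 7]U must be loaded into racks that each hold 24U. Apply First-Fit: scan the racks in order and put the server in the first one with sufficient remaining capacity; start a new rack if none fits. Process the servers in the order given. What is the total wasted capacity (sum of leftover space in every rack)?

Put 17U in rack 1; 7U remain.
Put 5U in rack 1; 2U remain.
Put 7U in rack 2; 17U remain.
Put 4U in rack 2; 13U remain.
Put 4U in rack 2; 9U remain.
Put 13U in rack 3; 11U remain.
Put 6U in rack 2; 3U remain.
Put 7U in rack 3; 4U remain.
3 racks × 24U = 72U; used 63U; unused 9U.

9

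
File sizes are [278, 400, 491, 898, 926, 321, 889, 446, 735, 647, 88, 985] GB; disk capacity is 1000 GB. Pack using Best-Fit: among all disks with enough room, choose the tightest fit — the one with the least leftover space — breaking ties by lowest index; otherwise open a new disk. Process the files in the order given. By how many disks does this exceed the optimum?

0

Best-Fit: [278,400,321] [491,446] [898,88] [926] [889] [735] [647] [985] → 8 disks.
Total size 7104 GB; any packing needs at least ⌈7104/1000⌉ = 8 disks.
So 8 is already optimal.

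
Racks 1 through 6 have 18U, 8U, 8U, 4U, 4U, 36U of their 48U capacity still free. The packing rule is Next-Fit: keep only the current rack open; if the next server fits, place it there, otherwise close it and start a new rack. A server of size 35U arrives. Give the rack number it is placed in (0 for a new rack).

Next-Fit only looks at rack 6, which has 36U free.
35U fits there.

6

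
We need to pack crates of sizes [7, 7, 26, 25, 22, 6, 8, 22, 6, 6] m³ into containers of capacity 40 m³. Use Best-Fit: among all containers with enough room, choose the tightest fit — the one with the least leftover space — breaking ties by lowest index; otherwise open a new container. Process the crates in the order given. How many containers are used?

container 1: place 7 m³, 33 m³ left
container 1: place 7 m³, 26 m³ left
container 1: place 26 m³, 0 m³ left
container 2: place 25 m³, 15 m³ left
container 3: place 22 m³, 18 m³ left
container 2: place 6 m³, 9 m³ left
container 2: place 8 m³, 1 m³ left
container 4: place 22 m³, 18 m³ left
container 3: place 6 m³, 12 m³ left
container 3: place 6 m³, 6 m³ left
Final containers: [7,7,26] [25,6,8] [22,6,6] [22].

4 containers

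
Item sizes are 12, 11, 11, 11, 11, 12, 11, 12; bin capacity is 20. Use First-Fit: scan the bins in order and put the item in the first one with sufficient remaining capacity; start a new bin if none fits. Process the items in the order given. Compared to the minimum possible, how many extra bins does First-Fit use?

0

First-Fit: [12] [11] [11] [11] [11] [12] [11] [12] → 8 bins.
8 items exceed 10 (half the capacity), and no two of those can share a bin, so at least 8 bins are needed.
So 8 is already optimal.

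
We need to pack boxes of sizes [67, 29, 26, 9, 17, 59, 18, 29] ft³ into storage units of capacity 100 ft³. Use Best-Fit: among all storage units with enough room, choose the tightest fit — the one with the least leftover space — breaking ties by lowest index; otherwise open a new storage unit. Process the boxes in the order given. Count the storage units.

3

Put 67 ft³ in storage unit 1; 33 ft³ remain.
Put 29 ft³ in storage unit 1; 4 ft³ remain.
Put 26 ft³ in storage unit 2; 74 ft³ remain.
Put 9 ft³ in storage unit 2; 65 ft³ remain.
Put 17 ft³ in storage unit 2; 48 ft³ remain.
Put 59 ft³ in storage unit 3; 41 ft³ remain.
Put 18 ft³ in storage unit 3; 23 ft³ remain.
Put 29 ft³ in storage unit 2; 19 ft³ remain.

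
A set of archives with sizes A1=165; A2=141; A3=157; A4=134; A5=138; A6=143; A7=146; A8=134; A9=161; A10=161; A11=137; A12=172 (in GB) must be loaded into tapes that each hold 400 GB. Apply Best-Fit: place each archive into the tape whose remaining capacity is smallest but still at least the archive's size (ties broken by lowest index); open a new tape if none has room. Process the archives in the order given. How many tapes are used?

Put A1 (165 GB) in tape 1; 235 GB remain.
Put A2 (141 GB) in tape 1; 94 GB remain.
Put A3 (157 GB) in tape 2; 243 GB remain.
Put A4 (134 GB) in tape 2; 109 GB remain.
Put A5 (138 GB) in tape 3; 262 GB remain.
Put A6 (143 GB) in tape 3; 119 GB remain.
Put A7 (146 GB) in tape 4; 254 GB remain.
Put A8 (134 GB) in tape 4; 120 GB remain.
Put A9 (161 GB) in tape 5; 239 GB remain.
Put A10 (161 GB) in tape 5; 78 GB remain.
Put A11 (137 GB) in tape 6; 263 GB remain.
Put A12 (172 GB) in tape 6; 91 GB remain.

6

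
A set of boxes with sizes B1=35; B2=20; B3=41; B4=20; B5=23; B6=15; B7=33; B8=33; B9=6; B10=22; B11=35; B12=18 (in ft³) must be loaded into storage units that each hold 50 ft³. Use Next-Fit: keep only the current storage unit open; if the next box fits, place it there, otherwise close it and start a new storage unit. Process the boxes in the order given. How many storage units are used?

Put B1 (35 ft³) in storage unit 1; 15 ft³ remain.
Put B2 (20 ft³) in storage unit 2; 30 ft³ remain.
Put B3 (41 ft³) in storage unit 3; 9 ft³ remain.
Put B4 (20 ft³) in storage unit 4; 30 ft³ remain.
Put B5 (23 ft³) in storage unit 4; 7 ft³ remain.
Put B6 (15 ft³) in storage unit 5; 35 ft³ remain.
Put B7 (33 ft³) in storage unit 5; 2 ft³ remain.
Put B8 (33 ft³) in storage unit 6; 17 ft³ remain.
Put B9 (6 ft³) in storage unit 6; 11 ft³ remain.
Put B10 (22 ft³) in storage unit 7; 28 ft³ remain.
Put B11 (35 ft³) in storage unit 8; 15 ft³ remain.
Put B12 (18 ft³) in storage unit 9; 32 ft³ remain.

9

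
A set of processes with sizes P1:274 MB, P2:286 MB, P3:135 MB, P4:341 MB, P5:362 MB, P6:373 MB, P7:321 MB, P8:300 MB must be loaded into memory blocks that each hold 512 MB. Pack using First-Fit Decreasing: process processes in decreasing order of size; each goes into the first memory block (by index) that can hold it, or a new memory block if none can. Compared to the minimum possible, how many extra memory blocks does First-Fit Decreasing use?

First-Fit Decreasing: [373,135] [362] [341] [321] [300] [286] [274] → 7 memory blocks.
7 processes exceed 256 MB (half the capacity), and no two of those can share a memory block, so at least 7 memory blocks are needed.
So 7 is already optimal.

0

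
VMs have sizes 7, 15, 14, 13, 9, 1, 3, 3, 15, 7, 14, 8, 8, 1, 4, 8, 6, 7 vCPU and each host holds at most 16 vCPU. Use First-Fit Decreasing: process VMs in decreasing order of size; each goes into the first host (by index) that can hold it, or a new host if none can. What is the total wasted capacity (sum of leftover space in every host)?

Sorted descending: 15, 15, 14, 14, 13, 9, 8, 8, 8, 7, 7, 7, 6, 4, 3, 3, 1, 1.
host 1: place 15 vCPU, 1 vCPU left
host 2: place 15 vCPU, 1 vCPU left
host 3: place 14 vCPU, 2 vCPU left
host 4: place 14 vCPU, 2 vCPU left
host 5: place 13 vCPU, 3 vCPU left
host 6: place 9 vCPU, 7 vCPU left
host 7: place 8 vCPU, 8 vCPU left
host 7: place 8 vCPU, 0 vCPU left
host 8: place 8 vCPU, 8 vCPU left
host 6: place 7 vCPU, 0 vCPU left
host 8: place 7 vCPU, 1 vCPU left
host 9: place 7 vCPU, 9 vCPU left
host 9: place 6 vCPU, 3 vCPU left
host 10: place 4 vCPU, 12 vCPU left
host 5: place 3 vCPU, 0 vCPU left
host 9: place 3 vCPU, 0 vCPU left
host 1: place 1 vCPU, 0 vCPU left
host 2: place 1 vCPU, 0 vCPU left
10 hosts × 16 vCPU = 160 vCPU; used 143 vCPU; unused 17 vCPU.

17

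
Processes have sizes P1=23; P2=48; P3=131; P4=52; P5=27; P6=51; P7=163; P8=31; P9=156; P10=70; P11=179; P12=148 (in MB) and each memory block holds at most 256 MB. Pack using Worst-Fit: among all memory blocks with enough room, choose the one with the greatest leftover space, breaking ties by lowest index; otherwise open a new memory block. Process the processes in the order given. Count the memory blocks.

Put P1 (23 MB) in memory block 1; 233 MB remain.
Put P2 (48 MB) in memory block 1; 185 MB remain.
Put P3 (131 MB) in memory block 1; 54 MB remain.
Put P4 (52 MB) in memory block 1; 2 MB remain.
Put P5 (27 MB) in memory block 2; 229 MB remain.
Put P6 (51 MB) in memory block 2; 178 MB remain.
Put P7 (163 MB) in memory block 2; 15 MB remain.
Put P8 (31 MB) in memory block 3; 225 MB remain.
Put P9 (156 MB) in memory block 3; 69 MB remain.
Put P10 (70 MB) in memory block 4; 186 MB remain.
Put P11 (179 MB) in memory block 4; 7 MB remain.
Put P12 (148 MB) in memory block 5; 108 MB remain.

5 memory blocks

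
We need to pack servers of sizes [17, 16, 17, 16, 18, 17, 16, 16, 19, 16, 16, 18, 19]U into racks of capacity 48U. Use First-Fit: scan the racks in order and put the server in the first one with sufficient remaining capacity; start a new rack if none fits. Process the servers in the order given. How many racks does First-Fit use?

rack 1: place 17U, 31U left
rack 1: place 16U, 15U left
rack 2: place 17U, 31U left
rack 2: place 16U, 15U left
rack 3: place 18U, 30U left
rack 3: place 17U, 13U left
rack 4: place 16U, 32U left
rack 4: place 16U, 16U left
rack 5: place 19U, 29U left
rack 4: place 16U, 0U left
rack 5: place 16U, 13U left
rack 6: place 18U, 30U left
rack 6: place 19U, 11U left

6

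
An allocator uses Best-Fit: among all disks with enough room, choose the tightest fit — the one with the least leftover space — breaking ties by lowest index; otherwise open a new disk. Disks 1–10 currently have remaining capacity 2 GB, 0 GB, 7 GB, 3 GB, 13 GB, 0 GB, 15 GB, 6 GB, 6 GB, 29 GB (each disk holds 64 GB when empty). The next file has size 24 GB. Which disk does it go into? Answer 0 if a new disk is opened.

Disks with room: disk 10 (29 GB).
Tightest fit is disk 10 with 29 GB free.

10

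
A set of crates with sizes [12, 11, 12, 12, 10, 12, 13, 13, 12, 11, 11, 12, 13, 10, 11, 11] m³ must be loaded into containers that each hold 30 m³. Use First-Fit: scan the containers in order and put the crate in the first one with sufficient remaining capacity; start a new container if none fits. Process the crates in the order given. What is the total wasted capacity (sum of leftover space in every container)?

container 1: place 12 m³, 18 m³ left
container 1: place 11 m³, 7 m³ left
container 2: place 12 m³, 18 m³ left
container 2: place 12 m³, 6 m³ left
container 3: place 10 m³, 20 m³ left
container 3: place 12 m³, 8 m³ left
container 4: place 13 m³, 17 m³ left
container 4: place 13 m³, 4 m³ left
container 5: place 12 m³, 18 m³ left
container 5: place 11 m³, 7 m³ left
container 6: place 11 m³, 19 m³ left
container 6: place 12 m³, 7 m³ left
container 7: place 13 m³, 17 m³ left
container 7: place 10 m³, 7 m³ left
container 8: place 11 m³, 19 m³ left
container 8: place 11 m³, 8 m³ left
8 containers × 30 m³ = 240 m³; used 186 m³; unused 54 m³.

54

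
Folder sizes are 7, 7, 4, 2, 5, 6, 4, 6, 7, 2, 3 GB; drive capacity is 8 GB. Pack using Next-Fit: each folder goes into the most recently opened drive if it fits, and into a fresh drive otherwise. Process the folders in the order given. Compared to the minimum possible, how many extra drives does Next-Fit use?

Next-Fit: [7] [7] [4,2] [5] [6] [4] [6] [7] [2,3] → 9 drives.
Total size 53 GB; any packing needs at least ⌈53/8⌉ = 7 drives.
An optimal packing achieves that bound: [7] [7] [7] [6,2] [6,2] [5,3] [4,4] → 7 drives.
Excess: 9 − 7 = 2.

2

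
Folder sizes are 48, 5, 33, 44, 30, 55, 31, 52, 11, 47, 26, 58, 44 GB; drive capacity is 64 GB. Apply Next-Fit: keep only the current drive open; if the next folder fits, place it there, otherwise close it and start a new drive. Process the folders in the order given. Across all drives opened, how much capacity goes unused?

220

Put 48 GB in drive 1; 16 GB remain.
Put 5 GB in drive 1; 11 GB remain.
Put 33 GB in drive 2; 31 GB remain.
Put 44 GB in drive 3; 20 GB remain.
Put 30 GB in drive 4; 34 GB remain.
Put 55 GB in drive 5; 9 GB remain.
Put 31 GB in drive 6; 33 GB remain.
Put 52 GB in drive 7; 12 GB remain.
Put 11 GB in drive 7; 1 GB remain.
Put 47 GB in drive 8; 17 GB remain.
Put 26 GB in drive 9; 38 GB remain.
Put 58 GB in drive 10; 6 GB remain.
Put 44 GB in drive 11; 20 GB remain.
11 drives × 64 GB = 704 GB; used 484 GB; unused 220 GB.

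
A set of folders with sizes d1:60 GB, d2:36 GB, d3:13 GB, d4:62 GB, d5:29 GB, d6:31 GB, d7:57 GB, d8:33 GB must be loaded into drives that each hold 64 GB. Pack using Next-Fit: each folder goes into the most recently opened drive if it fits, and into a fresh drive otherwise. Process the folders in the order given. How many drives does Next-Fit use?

6 drives

Put d1 (60 GB) in drive 1; 4 GB remain.
Put d2 (36 GB) in drive 2; 28 GB remain.
Put d3 (13 GB) in drive 2; 15 GB remain.
Put d4 (62 GB) in drive 3; 2 GB remain.
Put d5 (29 GB) in drive 4; 35 GB remain.
Put d6 (31 GB) in drive 4; 4 GB remain.
Put d7 (57 GB) in drive 5; 7 GB remain.
Put d8 (33 GB) in drive 6; 31 GB remain.
Final drives: [60] [36,13] [62] [29,31] [57] [33].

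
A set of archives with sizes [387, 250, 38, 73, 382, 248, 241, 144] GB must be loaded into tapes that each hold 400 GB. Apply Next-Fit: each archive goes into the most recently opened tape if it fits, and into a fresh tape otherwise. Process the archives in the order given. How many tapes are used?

387 GB → tape 1 (remaining 13 GB)
250 GB → tape 2 (remaining 150 GB)
38 GB → tape 2 (remaining 112 GB)
73 GB → tape 2 (remaining 39 GB)
382 GB → tape 3 (remaining 18 GB)
248 GB → tape 4 (remaining 152 GB)
241 GB → tape 5 (remaining 159 GB)
144 GB → tape 5 (remaining 15 GB)

5 tapes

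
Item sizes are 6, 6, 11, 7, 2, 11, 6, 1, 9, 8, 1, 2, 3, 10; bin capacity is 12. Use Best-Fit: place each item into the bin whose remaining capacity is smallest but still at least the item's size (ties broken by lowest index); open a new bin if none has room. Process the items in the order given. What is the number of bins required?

8

6 → bin 1 (remaining 6)
6 → bin 1 (remaining 0)
11 → bin 2 (remaining 1)
7 → bin 3 (remaining 5)
2 → bin 3 (remaining 3)
11 → bin 4 (remaining 1)
6 → bin 5 (remaining 6)
1 → bin 2 (remaining 0)
9 → bin 6 (remaining 3)
8 → bin 7 (remaining 4)
1 → bin 4 (remaining 0)
2 → bin 3 (remaining 1)
3 → bin 6 (remaining 0)
10 → bin 8 (remaining 2)
Final bins: [6,6] [11,1] [7,2,2] [11,1] [6] [9,3] [8] [10].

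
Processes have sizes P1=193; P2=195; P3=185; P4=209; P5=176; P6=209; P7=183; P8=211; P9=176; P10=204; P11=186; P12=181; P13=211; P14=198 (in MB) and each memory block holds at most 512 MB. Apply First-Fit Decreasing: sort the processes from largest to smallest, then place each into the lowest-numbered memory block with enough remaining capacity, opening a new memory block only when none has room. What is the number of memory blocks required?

7

Sorted descending: 211, 211, 209, 209, 204, 198, 195, 193, 186, 185, 183, 181, 176, 176.
Put 211 MB in memory block 1; 301 MB remain.
Put 211 MB in memory block 1; 90 MB remain.
Put 209 MB in memory block 2; 303 MB remain.
Put 209 MB in memory block 2; 94 MB remain.
Put 204 MB in memory block 3; 308 MB remain.
Put 198 MB in memory block 3; 110 MB remain.
Put 195 MB in memory block 4; 317 MB remain.
Put 193 MB in memory block 4; 124 MB remain.
Put 186 MB in memory block 5; 326 MB remain.
Put 185 MB in memory block 5; 141 MB remain.
Put 183 MB in memory block 6; 329 MB remain.
Put 181 MB in memory block 6; 148 MB remain.
Put 176 MB in memory block 7; 336 MB remain.
Put 176 MB in memory block 7; 160 MB remain.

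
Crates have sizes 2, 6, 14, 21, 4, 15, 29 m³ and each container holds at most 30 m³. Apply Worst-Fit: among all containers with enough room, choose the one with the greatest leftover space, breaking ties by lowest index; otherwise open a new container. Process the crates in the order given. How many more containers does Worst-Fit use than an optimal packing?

0

Worst-Fit: [2,6,14] [21,4] [15] [29] → 4 containers.
Total size 91 m³; any packing needs at least ⌈91/30⌉ = 4 containers.
So 4 is already optimal.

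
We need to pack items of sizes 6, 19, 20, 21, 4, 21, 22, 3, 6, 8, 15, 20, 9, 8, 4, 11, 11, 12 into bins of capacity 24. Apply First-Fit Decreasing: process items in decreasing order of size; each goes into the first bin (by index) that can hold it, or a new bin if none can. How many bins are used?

Sorted descending: 22, 21, 21, 20, 20, 19, 15, 12, 11, 11, 9, 8, 8, 6, 6, 4, 4, 3.
22 → bin 1 (remaining 2)
21 → bin 2 (remaining 3)
21 → bin 3 (remaining 3)
20 → bin 4 (remaining 4)
20 → bin 5 (remaining 4)
19 → bin 6 (remaining 5)
15 → bin 7 (remaining 9)
12 → bin 8 (remaining 12)
11 → bin 8 (remaining 1)
11 → bin 9 (remaining 13)
9 → bin 7 (remaining 0)
8 → bin 9 (remaining 5)
8 → bin 10 (remaining 16)
6 → bin 10 (remaining 10)
6 → bin 10 (remaining 4)
4 → bin 4 (remaining 0)
4 → bin 5 (remaining 0)
3 → bin 2 (remaining 0)
Final bins: [22] [21,3] [21] [20,4] [20,4] [19] [15,9] [12,11] [11,8] [8,6,6].

10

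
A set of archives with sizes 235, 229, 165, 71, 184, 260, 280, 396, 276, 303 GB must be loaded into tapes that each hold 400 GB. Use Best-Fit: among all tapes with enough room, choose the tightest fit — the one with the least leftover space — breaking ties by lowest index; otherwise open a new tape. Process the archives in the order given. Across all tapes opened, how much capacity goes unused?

Put 235 GB in tape 1; 165 GB remain.
Put 229 GB in tape 2; 171 GB remain.
Put 165 GB in tape 1; 0 GB remain.
Put 71 GB in tape 2; 100 GB remain.
Put 184 GB in tape 3; 216 GB remain.
Put 260 GB in tape 4; 140 GB remain.
Put 280 GB in tape 5; 120 GB remain.
Put 396 GB in tape 6; 4 GB remain.
Put 276 GB in tape 7; 124 GB remain.
Put 303 GB in tape 8; 97 GB remain.
8 tapes × 400 GB = 3200 GB; used 2399 GB; unused 801 GB.

801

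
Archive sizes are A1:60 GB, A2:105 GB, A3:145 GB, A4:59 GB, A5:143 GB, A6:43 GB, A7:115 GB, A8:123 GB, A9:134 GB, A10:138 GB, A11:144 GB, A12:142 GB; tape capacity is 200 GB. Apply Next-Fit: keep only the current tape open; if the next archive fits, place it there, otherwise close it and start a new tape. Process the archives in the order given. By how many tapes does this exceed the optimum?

Next-Fit: [60,105] [145] [59] [143,43] [115] [123] [134] [138] [144] [142] → 10 tapes.
9 archives exceed 100 GB (half the capacity), and no two of those can share a tape, so at least 9 tapes are needed.
An optimal packing achieves that bound: [145,43] [144] [143] [142] [138,60] [134,59] [123] [115] [105] → 9 tapes.
Excess: 10 − 9 = 1.

1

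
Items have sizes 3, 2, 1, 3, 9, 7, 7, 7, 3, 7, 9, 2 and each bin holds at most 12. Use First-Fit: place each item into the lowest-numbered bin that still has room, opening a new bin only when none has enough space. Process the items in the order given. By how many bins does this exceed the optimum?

1

First-Fit: [3,2,1,3,3] [9,2] [7] [7] [7] [7] [9] → 7 bins.
6 items exceed 6 (half the capacity), and no two of those can share a bin, so at least 6 bins are needed.
An optimal packing achieves that bound: [9,3] [9,3] [7,3,2] [7,2,1] [7] [7] → 6 bins.
Excess: 7 − 6 = 1.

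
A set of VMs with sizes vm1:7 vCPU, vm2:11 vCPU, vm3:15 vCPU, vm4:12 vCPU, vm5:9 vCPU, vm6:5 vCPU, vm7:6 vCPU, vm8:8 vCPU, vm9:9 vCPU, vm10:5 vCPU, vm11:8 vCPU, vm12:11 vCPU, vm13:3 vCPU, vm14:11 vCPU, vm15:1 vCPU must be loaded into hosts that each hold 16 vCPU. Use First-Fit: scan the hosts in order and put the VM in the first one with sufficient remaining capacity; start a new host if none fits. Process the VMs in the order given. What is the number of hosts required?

vm1 (7 vCPU) → host 1 (remaining 9 vCPU)
vm2 (11 vCPU) → host 2 (remaining 5 vCPU)
vm3 (15 vCPU) → host 3 (remaining 1 vCPU)
vm4 (12 vCPU) → host 4 (remaining 4 vCPU)
vm5 (9 vCPU) → host 1 (remaining 0 vCPU)
vm6 (5 vCPU) → host 2 (remaining 0 vCPU)
vm7 (6 vCPU) → host 5 (remaining 10 vCPU)
vm8 (8 vCPU) → host 5 (remaining 2 vCPU)
vm9 (9 vCPU) → host 6 (remaining 7 vCPU)
vm10 (5 vCPU) → host 6 (remaining 2 vCPU)
vm11 (8 vCPU) → host 7 (remaining 8 vCPU)
vm12 (11 vCPU) → host 8 (remaining 5 vCPU)
vm13 (3 vCPU) → host 4 (remaining 1 vCPU)
vm14 (11 vCPU) → host 9 (remaining 5 vCPU)
vm15 (1 vCPU) → host 3 (remaining 0 vCPU)

9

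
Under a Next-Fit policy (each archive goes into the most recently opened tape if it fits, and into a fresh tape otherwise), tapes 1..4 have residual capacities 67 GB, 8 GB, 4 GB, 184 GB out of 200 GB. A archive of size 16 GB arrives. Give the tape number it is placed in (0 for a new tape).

Next-Fit only looks at tape 4, which has 184 GB free.
16 GB fits there.

4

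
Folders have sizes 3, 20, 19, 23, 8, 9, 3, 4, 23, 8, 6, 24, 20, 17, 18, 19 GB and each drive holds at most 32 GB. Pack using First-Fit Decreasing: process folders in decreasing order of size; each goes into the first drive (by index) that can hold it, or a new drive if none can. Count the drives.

9 drives

Sorted descending: 24, 23, 23, 20, 20, 19, 19, 18, 17, 9, 8, 8, 6, 4, 3, 3.
drive 1: place 24 GB, 8 GB left
drive 2: place 23 GB, 9 GB left
drive 3: place 23 GB, 9 GB left
drive 4: place 20 GB, 12 GB left
drive 5: place 20 GB, 12 GB left
drive 6: place 19 GB, 13 GB left
drive 7: place 19 GB, 13 GB left
drive 8: place 18 GB, 14 GB left
drive 9: place 17 GB, 15 GB left
drive 2: place 9 GB, 0 GB left
drive 1: place 8 GB, 0 GB left
drive 3: place 8 GB, 1 GB left
drive 4: place 6 GB, 6 GB left
drive 4: place 4 GB, 2 GB left
drive 5: place 3 GB, 9 GB left
drive 5: place 3 GB, 6 GB left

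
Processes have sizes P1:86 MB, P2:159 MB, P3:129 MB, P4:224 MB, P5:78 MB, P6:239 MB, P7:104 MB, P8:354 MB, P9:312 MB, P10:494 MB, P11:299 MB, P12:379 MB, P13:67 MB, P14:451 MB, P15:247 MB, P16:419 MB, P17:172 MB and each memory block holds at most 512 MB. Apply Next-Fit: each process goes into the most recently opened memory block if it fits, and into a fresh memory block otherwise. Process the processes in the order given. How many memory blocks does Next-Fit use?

Put P1 (86 MB) in memory block 1; 426 MB remain.
Put P2 (159 MB) in memory block 1; 267 MB remain.
Put P3 (129 MB) in memory block 1; 138 MB remain.
Put P4 (224 MB) in memory block 2; 288 MB remain.
Put P5 (78 MB) in memory block 2; 210 MB remain.
Put P6 (239 MB) in memory block 3; 273 MB remain.
Put P7 (104 MB) in memory block 3; 169 MB remain.
Put P8 (354 MB) in memory block 4; 158 MB remain.
Put P9 (312 MB) in memory block 5; 200 MB remain.
Put P10 (494 MB) in memory block 6; 18 MB remain.
Put P11 (299 MB) in memory block 7; 213 MB remain.
Put P12 (379 MB) in memory block 8; 133 MB remain.
Put P13 (67 MB) in memory block 8; 66 MB remain.
Put P14 (451 MB) in memory block 9; 61 MB remain.
Put P15 (247 MB) in memory block 10; 265 MB remain.
Put P16 (419 MB) in memory block 11; 93 MB remain.
Put P17 (172 MB) in memory block 12; 340 MB remain.
Final memory blocks: [86,159,129] [224,78] [239,104] [354] [312] [494] [299] [379,67] [451] [247] [419] [172].

12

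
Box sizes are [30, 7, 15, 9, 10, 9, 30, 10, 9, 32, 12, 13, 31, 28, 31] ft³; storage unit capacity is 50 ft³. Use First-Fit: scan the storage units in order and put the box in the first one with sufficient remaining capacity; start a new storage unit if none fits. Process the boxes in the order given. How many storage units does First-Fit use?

7

30 ft³ → storage unit 1 (remaining 20 ft³)
7 ft³ → storage unit 1 (remaining 13 ft³)
15 ft³ → storage unit 2 (remaining 35 ft³)
9 ft³ → storage unit 1 (remaining 4 ft³)
10 ft³ → storage unit 2 (remaining 25 ft³)
9 ft³ → storage unit 2 (remaining 16 ft³)
30 ft³ → storage unit 3 (remaining 20 ft³)
10 ft³ → storage unit 2 (remaining 6 ft³)
9 ft³ → storage unit 3 (remaining 11 ft³)
32 ft³ → storage unit 4 (remaining 18 ft³)
12 ft³ → storage unit 4 (remaining 6 ft³)
13 ft³ → storage unit 5 (remaining 37 ft³)
31 ft³ → storage unit 5 (remaining 6 ft³)
28 ft³ → storage unit 6 (remaining 22 ft³)
31 ft³ → storage unit 7 (remaining 19 ft³)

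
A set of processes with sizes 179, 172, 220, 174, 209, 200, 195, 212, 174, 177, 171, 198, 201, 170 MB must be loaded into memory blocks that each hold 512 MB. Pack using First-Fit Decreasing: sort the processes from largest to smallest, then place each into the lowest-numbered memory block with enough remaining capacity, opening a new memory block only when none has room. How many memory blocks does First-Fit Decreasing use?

Sorted descending: 220, 212, 209, 201, 200, 198, 195, 179, 177, 174, 174, 172, 171, 170.
memory block 1: place 220 MB, 292 MB left
memory block 1: place 212 MB, 80 MB left
memory block 2: place 209 MB, 303 MB left
memory block 2: place 201 MB, 102 MB left
memory block 3: place 200 MB, 312 MB left
memory block 3: place 198 MB, 114 MB left
memory block 4: place 195 MB, 317 MB left
memory block 4: place 179 MB, 138 MB left
memory block 5: place 177 MB, 335 MB left
memory block 5: place 174 MB, 161 MB left
memory block 6: place 174 MB, 338 MB left
memory block 6: place 172 MB, 166 MB left
memory block 7: place 171 MB, 341 MB left
memory block 7: place 170 MB, 171 MB left
Final memory blocks: [220,212] [209,201] [200,198] [195,179] [177,174] [174,172] [171,170].

7 memory blocks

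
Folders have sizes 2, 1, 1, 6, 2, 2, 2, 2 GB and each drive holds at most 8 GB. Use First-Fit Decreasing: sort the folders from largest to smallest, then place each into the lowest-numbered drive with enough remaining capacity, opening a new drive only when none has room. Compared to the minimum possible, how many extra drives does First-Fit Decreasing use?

First-Fit Decreasing: [6,2] [2,2,2,2] [1,1] → 3 drives.
Total size 18 GB; any packing needs at least ⌈18/8⌉ = 3 drives.
So 3 is already optimal.

0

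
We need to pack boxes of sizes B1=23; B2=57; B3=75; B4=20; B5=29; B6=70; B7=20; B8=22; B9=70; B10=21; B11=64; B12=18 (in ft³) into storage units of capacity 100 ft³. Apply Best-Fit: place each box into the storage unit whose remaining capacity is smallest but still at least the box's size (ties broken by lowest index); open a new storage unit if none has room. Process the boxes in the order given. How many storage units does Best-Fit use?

storage unit 1: place B1 (23 ft³), 77 ft³ left
storage unit 1: place B2 (57 ft³), 20 ft³ left
storage unit 2: place B3 (75 ft³), 25 ft³ left
storage unit 1: place B4 (20 ft³), 0 ft³ left
storage unit 3: place B5 (29 ft³), 71 ft³ left
storage unit 3: place B6 (70 ft³), 1 ft³ left
storage unit 2: place B7 (20 ft³), 5 ft³ left
storage unit 4: place B8 (22 ft³), 78 ft³ left
storage unit 4: place B9 (70 ft³), 8 ft³ left
storage unit 5: place B10 (21 ft³), 79 ft³ left
storage unit 5: place B11 (64 ft³), 15 ft³ left
storage unit 6: place B12 (18 ft³), 82 ft³ left

6 storage units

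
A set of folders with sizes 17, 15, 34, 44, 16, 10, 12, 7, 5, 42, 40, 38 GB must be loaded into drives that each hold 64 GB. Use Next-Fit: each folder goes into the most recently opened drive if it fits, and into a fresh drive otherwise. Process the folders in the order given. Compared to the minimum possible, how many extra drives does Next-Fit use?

Next-Fit: [17,15] [34] [44,16] [10,12,7,5] [42] [40] [38] → 7 drives.
Total size 280 GB; any packing needs at least ⌈280/64⌉ = 5 drives.
An optimal packing achieves that bound: [44,17] [42,16,5] [40,15,7] [38,12,10] [34] → 5 drives.
Excess: 7 − 5 = 2.

2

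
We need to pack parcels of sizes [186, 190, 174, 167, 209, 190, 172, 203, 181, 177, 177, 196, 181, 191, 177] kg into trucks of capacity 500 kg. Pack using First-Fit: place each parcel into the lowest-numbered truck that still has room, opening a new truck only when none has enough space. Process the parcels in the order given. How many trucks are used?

truck 1: place 186 kg, 314 kg left
truck 1: place 190 kg, 124 kg left
truck 2: place 174 kg, 326 kg left
truck 2: place 167 kg, 159 kg left
truck 3: place 209 kg, 291 kg left
truck 3: place 190 kg, 101 kg left
truck 4: place 172 kg, 328 kg left
truck 4: place 203 kg, 125 kg left
truck 5: place 181 kg, 319 kg left
truck 5: place 177 kg, 142 kg left
truck 6: place 177 kg, 323 kg left
truck 6: place 196 kg, 127 kg left
truck 7: place 181 kg, 319 kg left
truck 7: place 191 kg, 128 kg left
truck 8: place 177 kg, 323 kg left

8 trucks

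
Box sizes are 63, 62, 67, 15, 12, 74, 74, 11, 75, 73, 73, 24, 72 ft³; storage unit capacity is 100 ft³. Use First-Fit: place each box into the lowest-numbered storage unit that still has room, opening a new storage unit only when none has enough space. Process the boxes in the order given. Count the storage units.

9 storage units

63 ft³ → storage unit 1 (remaining 37 ft³)
62 ft³ → storage unit 2 (remaining 38 ft³)
67 ft³ → storage unit 3 (remaining 33 ft³)
15 ft³ → storage unit 1 (remaining 22 ft³)
12 ft³ → storage unit 1 (remaining 10 ft³)
74 ft³ → storage unit 4 (remaining 26 ft³)
74 ft³ → storage unit 5 (remaining 26 ft³)
11 ft³ → storage unit 2 (remaining 27 ft³)
75 ft³ → storage unit 6 (remaining 25 ft³)
73 ft³ → storage unit 7 (remaining 27 ft³)
73 ft³ → storage unit 8 (remaining 27 ft³)
24 ft³ → storage unit 2 (remaining 3 ft³)
72 ft³ → storage unit 9 (remaining 28 ft³)
Final storage units: [63,15,12] [62,11,24] [67] [74] [74] [75] [73] [73] [72].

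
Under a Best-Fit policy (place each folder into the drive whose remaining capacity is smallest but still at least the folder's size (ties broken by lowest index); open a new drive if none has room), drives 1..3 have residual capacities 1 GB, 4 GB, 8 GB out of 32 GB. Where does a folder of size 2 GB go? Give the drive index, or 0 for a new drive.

Drives with room: drive 2 (4 GB), drive 3 (8 GB).
Tightest fit is drive 2 with 4 GB free.

2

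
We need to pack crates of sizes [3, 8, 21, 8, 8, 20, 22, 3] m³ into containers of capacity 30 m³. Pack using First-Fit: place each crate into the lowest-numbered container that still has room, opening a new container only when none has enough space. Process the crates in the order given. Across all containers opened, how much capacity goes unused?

27

3 m³ → container 1 (remaining 27 m³)
8 m³ → container 1 (remaining 19 m³)
21 m³ → container 2 (remaining 9 m³)
8 m³ → container 1 (remaining 11 m³)
8 m³ → container 1 (remaining 3 m³)
20 m³ → container 3 (remaining 10 m³)
22 m³ → container 4 (remaining 8 m³)
3 m³ → container 1 (remaining 0 m³)
4 containers × 30 m³ = 120 m³; used 93 m³; unused 27 m³.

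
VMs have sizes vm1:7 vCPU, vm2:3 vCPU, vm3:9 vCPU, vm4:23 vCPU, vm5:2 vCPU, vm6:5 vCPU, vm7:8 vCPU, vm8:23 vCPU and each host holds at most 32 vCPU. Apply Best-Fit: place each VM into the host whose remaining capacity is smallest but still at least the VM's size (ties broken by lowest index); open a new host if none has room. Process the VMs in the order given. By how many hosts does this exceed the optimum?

Best-Fit: [7,3,9,8] [23,2,5] [23] → 3 hosts.
Total size 80 vCPU; any packing needs at least ⌈80/32⌉ = 3 hosts.
So 3 is already optimal.

0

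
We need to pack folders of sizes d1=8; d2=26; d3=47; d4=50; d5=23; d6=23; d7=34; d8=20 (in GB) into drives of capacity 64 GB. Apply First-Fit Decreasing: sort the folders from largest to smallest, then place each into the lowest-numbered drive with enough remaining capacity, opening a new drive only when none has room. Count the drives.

5 drives

Sorted descending: 50, 47, 34, 26, 23, 23, 20, 8.
50 GB → drive 1 (remaining 14 GB)
47 GB → drive 2 (remaining 17 GB)
34 GB → drive 3 (remaining 30 GB)
26 GB → drive 3 (remaining 4 GB)
23 GB → drive 4 (remaining 41 GB)
23 GB → drive 4 (remaining 18 GB)
20 GB → drive 5 (remaining 44 GB)
8 GB → drive 1 (remaining 6 GB)
Final drives: [50,8] [47] [34,26] [23,23] [20].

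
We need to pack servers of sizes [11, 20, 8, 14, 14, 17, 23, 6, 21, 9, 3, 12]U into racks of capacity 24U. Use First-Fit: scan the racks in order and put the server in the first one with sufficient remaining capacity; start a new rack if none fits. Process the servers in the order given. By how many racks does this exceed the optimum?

1

First-Fit: [11,8,3] [20] [14,6] [14,9] [17] [23] [21] [12] → 8 racks.
Total size 158U; any packing needs at least ⌈158/24⌉ = 7 racks.
An optimal packing achieves that bound: [23] [21,3] [20] [17,6] [14,9] [14,8] [12,11] → 7 racks.
Excess: 8 − 7 = 1.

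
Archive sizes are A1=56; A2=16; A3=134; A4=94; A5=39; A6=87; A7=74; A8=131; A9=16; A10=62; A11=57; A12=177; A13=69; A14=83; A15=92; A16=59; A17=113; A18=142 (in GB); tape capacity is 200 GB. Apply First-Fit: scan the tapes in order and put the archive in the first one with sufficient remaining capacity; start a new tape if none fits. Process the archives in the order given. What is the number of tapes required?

Put A1 (56 GB) in tape 1; 144 GB remain.
Put A2 (16 GB) in tape 1; 128 GB remain.
Put A3 (134 GB) in tape 2; 66 GB remain.
Put A4 (94 GB) in tape 1; 34 GB remain.
Put A5 (39 GB) in tape 2; 27 GB remain.
Put A6 (87 GB) in tape 3; 113 GB remain.
Put A7 (74 GB) in tape 3; 39 GB remain.
Put A8 (131 GB) in tape 4; 69 GB remain.
Put A9 (16 GB) in tape 1; 18 GB remain.
Put A10 (62 GB) in tape 4; 7 GB remain.
Put A11 (57 GB) in tape 5; 143 GB remain.
Put A12 (177 GB) in tape 6; 23 GB remain.
Put A13 (69 GB) in tape 5; 74 GB remain.
Put A14 (83 GB) in tape 7; 117 GB remain.
Put A15 (92 GB) in tape 7; 25 GB remain.
Put A16 (59 GB) in tape 5; 15 GB remain.
Put A17 (113 GB) in tape 8; 87 GB remain.
Put A18 (142 GB) in tape 9; 58 GB remain.
Final tapes: [56,16,94,16] [134,39] [87,74] [131,62] [57,69,59] [177] [83,92] [113] [142].

9 tapes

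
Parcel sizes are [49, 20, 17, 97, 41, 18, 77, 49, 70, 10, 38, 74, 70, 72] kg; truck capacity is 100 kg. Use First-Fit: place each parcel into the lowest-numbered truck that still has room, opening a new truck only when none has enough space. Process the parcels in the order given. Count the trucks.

Put 49 kg in truck 1; 51 kg remain.
Put 20 kg in truck 1; 31 kg remain.
Put 17 kg in truck 1; 14 kg remain.
Put 97 kg in truck 2; 3 kg remain.
Put 41 kg in truck 3; 59 kg remain.
Put 18 kg in truck 3; 41 kg remain.
Put 77 kg in truck 4; 23 kg remain.
Put 49 kg in truck 5; 51 kg remain.
Put 70 kg in truck 6; 30 kg remain.
Put 10 kg in truck 1; 4 kg remain.
Put 38 kg in truck 3; 3 kg remain.
Put 74 kg in truck 7; 26 kg remain.
Put 70 kg in truck 8; 30 kg remain.
Put 72 kg in truck 9; 28 kg remain.

9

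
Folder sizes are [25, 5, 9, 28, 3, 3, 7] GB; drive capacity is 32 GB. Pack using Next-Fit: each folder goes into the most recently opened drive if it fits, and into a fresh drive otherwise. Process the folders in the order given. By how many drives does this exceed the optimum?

1

Next-Fit: [25,5] [9] [28,3] [3,7] → 4 drives.
Total size 80 GB; any packing needs at least ⌈80/32⌉ = 3 drives.
An optimal packing achieves that bound: [28,3] [25,7] [9,5,3] → 3 drives.
Excess: 4 − 3 = 1.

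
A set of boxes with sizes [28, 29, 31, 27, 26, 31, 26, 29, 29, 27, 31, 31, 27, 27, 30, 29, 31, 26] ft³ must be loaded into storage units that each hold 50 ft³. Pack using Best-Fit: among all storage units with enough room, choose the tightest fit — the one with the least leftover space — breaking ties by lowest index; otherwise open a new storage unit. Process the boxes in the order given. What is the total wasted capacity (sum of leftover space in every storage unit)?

storage unit 1: place 28 ft³, 22 ft³ left
storage unit 2: place 29 ft³, 21 ft³ left
storage unit 3: place 31 ft³, 19 ft³ left
storage unit 4: place 27 ft³, 23 ft³ left
storage unit 5: place 26 ft³, 24 ft³ left
storage unit 6: place 31 ft³, 19 ft³ left
storage unit 7: place 26 ft³, 24 ft³ left
storage unit 8: place 29 ft³, 21 ft³ left
storage unit 9: place 29 ft³, 21 ft³ left
storage unit 10: place 27 ft³, 23 ft³ left
storage unit 11: place 31 ft³, 19 ft³ left
storage unit 12: place 31 ft³, 19 ft³ left
storage unit 13: place 27 ft³, 23 ft³ left
storage unit 14: place 27 ft³, 23 ft³ left
storage unit 15: place 30 ft³, 20 ft³ left
storage unit 16: place 29 ft³, 21 ft³ left
storage unit 17: place 31 ft³, 19 ft³ left
storage unit 18: place 26 ft³, 24 ft³ left
18 storage units × 50 ft³ = 900 ft³; used 515 ft³; unused 385 ft³.

385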